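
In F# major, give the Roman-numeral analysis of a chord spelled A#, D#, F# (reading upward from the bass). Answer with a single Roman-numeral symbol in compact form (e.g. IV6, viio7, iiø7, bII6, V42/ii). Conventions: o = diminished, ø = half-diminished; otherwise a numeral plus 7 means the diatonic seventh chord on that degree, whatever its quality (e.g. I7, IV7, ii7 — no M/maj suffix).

vi64

The pitches D#-F#-A# form a minor triad rooted on D#.
In F# major, D# is the submediant; the diatonic minor triad there is vi.
With A# in the bass the chord is in second inversion, so the figured bass is 64.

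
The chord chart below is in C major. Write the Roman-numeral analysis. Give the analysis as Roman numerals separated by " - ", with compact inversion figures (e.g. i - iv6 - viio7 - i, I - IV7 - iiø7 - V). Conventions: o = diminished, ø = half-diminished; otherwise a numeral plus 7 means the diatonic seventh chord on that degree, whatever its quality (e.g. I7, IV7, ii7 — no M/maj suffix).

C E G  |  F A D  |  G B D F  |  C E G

C-E-G: root C is the tonic; major triad there is I.
F-A-D: root D is the supertonic; minor triad there is ii6.
G-B-D-F: root G is the dominant; dominant seventh chord there is V7.
C-E-G has root C, degree 1 in C major, so I.

I - ii6 - V7 - I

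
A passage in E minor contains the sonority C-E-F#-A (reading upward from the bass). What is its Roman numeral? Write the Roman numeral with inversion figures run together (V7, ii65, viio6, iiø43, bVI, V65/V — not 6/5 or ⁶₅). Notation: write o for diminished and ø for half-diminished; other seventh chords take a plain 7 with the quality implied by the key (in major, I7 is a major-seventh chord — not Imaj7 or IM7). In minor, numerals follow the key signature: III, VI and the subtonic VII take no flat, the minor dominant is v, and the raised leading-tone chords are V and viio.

iiø43

Stacked in thirds the chord is F#-A-C-E: a half-diminished seventh chord on F#.
F# is scale degree 2 in E minor, and a half-diminished seventh chord on that degree is written iiø7.
With C in the bass the chord is in second inversion, so the figured bass is 43.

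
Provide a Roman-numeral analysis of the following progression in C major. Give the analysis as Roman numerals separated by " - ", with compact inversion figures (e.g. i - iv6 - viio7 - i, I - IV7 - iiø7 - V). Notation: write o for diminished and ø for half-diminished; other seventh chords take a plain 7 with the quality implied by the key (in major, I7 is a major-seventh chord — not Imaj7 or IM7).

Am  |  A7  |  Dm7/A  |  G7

vi - V7/ii - ii43 - V7

Am: minor triad on A = scale degree 6 → vi.
A7: chromatic; A is V of ii, so V7/ii.
Dm7/A has root D, degree 2 in C major, so ii43.
G7: root G is the dominant; dominant seventh chord there is V7.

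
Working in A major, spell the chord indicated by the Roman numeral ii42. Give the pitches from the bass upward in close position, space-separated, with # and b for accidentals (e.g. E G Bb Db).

A B D F#

In A major, the second degree is B, and the diatonic chord built there is a minor seventh chord.
That chord is spelled B-D-F#-A.
The figured bass 42 indicates third inversion, placing the seventh (A) in the bass: A-B-D-F#.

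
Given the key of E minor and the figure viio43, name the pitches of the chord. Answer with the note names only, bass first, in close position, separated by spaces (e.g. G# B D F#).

A C D# F#

In E minor, the leading-tone chord is built on the raised seventh degree, D#.
Stacking thirds from D# gives D#-F#-A-C.
The figured bass 43 indicates second inversion, placing the fifth (A) in the bass: A-C-D#-F#.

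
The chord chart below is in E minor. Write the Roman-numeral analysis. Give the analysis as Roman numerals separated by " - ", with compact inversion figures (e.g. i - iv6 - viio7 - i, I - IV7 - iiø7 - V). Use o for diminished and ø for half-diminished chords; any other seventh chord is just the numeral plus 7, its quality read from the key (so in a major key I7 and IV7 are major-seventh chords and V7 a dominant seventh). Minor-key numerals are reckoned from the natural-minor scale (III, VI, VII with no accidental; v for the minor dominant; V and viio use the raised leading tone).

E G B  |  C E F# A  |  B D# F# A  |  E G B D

i - iiø43 - V7 - i7

E-G-B: root E is the tonic; minor triad there is i.
C-E-F#-A: half-diminished seventh chord on F# = scale degree 2 → iiø43.
B-D#-F#-A: root B is the dominant; dominant seventh chord there is V7.
E-G-B-D has root E, degree 1 in E minor, so i7.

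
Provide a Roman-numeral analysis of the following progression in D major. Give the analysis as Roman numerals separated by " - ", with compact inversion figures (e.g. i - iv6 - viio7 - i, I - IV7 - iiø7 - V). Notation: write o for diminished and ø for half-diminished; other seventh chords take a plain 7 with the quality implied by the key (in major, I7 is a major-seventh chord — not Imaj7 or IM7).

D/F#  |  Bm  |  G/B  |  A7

D/F# has root D, degree 1 in D major, so I6.
Bm has root B, degree 6 in D major, so vi.
G/B: root G is the subdominant; major triad there is IV6.
A7: dominant seventh chord on A = scale degree 5 → V7.

I6 - vi - IV6 - V7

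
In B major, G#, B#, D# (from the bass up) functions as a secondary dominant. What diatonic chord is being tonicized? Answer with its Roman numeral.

The chord is a major triad on G#.
A dominant resolves down a perfect fifth: G# → C#. In B major, C# is scale degree 2, i.e. ii.

ii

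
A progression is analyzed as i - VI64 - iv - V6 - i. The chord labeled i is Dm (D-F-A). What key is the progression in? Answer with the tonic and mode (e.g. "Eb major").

The anchor chord is a minor triad on D, labeled i.
If D is scale degree 1 and the mode makes that degree carry a minor triad, the tonic is D and the mode is minor.

D minor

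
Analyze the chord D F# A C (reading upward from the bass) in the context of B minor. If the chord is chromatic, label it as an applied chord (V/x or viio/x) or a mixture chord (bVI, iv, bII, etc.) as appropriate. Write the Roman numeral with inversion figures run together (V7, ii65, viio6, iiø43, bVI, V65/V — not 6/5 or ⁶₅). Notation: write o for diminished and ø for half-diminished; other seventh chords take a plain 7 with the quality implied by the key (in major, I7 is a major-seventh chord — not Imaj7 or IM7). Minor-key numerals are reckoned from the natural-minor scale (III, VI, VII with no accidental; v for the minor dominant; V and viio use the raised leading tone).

V7/VI

Stacked in thirds the chord is D-F#-A-C: a dominant seventh chord on D.
D is not a diatonic chord root with this quality in B minor, but it lies a perfect fifth above G (VI), so the chord functions as an applied dominant of VI.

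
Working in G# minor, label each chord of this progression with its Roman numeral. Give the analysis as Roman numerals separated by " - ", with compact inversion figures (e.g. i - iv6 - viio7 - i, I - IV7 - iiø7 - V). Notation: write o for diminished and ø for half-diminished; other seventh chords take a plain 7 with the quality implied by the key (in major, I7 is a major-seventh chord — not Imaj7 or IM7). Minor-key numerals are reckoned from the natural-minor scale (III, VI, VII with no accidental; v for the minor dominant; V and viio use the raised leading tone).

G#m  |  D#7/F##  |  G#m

i - V65 - i

G#m: root G# is the tonic; minor triad there is i.
D#7/F##: dominant seventh chord on D# = scale degree 5 → V65.
G#m has root G#, degree 1 in G# minor, so i.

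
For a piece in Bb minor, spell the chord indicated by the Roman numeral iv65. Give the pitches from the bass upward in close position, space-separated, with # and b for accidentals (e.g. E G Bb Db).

Gb Bb Db Eb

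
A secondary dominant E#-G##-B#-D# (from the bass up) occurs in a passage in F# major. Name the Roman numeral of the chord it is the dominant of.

iii

The chord is a dominant seventh chord on E#.
A dominant resolves down a perfect fifth: E# → A#. In F# major, A# is scale degree 3, i.e. iii.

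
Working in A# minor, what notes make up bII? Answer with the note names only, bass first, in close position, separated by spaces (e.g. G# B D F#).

Scale degree 2 in A# minor is B#; lowering it a half step gives B. bII is the Neapolitan chord — a major triad on the lowered second degree.
So the chord is B-D#-F#.

B D# F#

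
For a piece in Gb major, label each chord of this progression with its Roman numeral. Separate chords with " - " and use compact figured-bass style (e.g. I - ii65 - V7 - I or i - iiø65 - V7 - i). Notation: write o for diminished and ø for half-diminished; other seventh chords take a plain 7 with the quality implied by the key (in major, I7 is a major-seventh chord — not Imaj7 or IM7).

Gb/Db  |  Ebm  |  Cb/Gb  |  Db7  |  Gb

I64 - vi - IV64 - V7 - I

Gb/Db has root Gb, degree 1 in Gb major, so I64.
Ebm has root Eb, degree 6 in Gb major, so vi.
Cb/Gb has root Cb, degree 4 in Gb major, so IV64.
Db7: root Db is the dominant; dominant seventh chord there is V7.
Gb: major triad on Gb = scale degree 1 → I.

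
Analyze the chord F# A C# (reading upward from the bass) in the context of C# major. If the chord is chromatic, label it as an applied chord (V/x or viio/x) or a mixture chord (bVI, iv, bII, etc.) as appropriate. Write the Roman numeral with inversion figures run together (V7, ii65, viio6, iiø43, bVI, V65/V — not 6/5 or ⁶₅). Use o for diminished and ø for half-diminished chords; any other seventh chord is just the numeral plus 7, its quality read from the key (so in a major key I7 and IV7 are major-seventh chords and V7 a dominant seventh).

The pitches F#-A-C# form a minor triad rooted on F#.
F# is the fourth degree of C# major. This is the minor subdominant, borrowed from the parallel minor.

iv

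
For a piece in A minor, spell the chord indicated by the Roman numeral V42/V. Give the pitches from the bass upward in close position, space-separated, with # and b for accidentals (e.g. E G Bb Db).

The slash means an applied dominant: we want the dominant of V. In A minor, V is E major, and its dominant is built on B.
Building a dominant seventh chord on B gives B-D#-F#-A.
The figured bass 42 indicates third inversion, placing the seventh (A) in the bass: A-B-D#-F#.

A B D# F#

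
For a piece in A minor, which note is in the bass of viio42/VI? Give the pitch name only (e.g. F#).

Db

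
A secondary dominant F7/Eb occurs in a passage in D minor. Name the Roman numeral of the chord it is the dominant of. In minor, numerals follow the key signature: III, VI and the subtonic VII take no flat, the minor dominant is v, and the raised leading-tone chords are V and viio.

The chord is a dominant seventh chord on F.
A dominant resolves down a perfect fifth: F → Bb. In D minor, Bb is scale degree 6, i.e. VI.

VI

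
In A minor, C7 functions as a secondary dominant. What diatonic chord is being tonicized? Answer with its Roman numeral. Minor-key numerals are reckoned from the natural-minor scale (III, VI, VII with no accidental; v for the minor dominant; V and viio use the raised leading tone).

VI

The chord is a dominant seventh chord on C.
A dominant resolves down a perfect fifth: C → F. In A minor, F is scale degree 6, i.e. VI.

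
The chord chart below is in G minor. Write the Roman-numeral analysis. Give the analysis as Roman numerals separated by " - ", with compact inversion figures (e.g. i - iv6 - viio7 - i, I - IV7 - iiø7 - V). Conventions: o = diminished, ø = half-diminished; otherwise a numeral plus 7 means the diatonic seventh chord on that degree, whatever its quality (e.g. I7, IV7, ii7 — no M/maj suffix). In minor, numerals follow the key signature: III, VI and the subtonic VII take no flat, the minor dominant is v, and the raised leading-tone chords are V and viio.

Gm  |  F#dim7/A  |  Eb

Gm has root G, degree 1 in G minor, so i.
F#dim7/A has root F#, degree 7 in G minor, so viio65.
Eb: major triad on Eb = scale degree 6 → VI.

i - viio65 - VI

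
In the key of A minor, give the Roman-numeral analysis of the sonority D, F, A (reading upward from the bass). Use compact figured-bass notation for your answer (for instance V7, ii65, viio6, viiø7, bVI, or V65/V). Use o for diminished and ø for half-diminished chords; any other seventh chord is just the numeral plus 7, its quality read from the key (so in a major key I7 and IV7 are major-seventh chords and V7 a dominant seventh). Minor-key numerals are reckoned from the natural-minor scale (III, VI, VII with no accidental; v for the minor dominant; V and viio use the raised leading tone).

iv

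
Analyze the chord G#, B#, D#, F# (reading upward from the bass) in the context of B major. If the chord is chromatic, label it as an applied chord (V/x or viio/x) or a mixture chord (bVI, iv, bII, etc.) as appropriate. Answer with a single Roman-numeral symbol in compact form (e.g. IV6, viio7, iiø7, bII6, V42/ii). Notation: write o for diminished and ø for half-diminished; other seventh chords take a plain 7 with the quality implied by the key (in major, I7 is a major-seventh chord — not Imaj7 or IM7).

V7/ii

Stacked in thirds the chord is G#-B#-D#-F#: a dominant seventh chord on G#.
G# is not a diatonic chord root with this quality in B major, but it lies a perfect fifth above C# (ii), so the chord functions as an applied dominant of ii.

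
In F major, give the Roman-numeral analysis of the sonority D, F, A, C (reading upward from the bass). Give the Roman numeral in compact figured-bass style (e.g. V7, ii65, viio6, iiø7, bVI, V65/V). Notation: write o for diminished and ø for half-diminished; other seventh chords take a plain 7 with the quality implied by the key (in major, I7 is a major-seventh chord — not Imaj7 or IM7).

vi7

Stacked in thirds the chord is D-F-A-C: a minor seventh chord on D.
D is scale degree 6 in F major, and a minor seventh chord on that degree is written vi7.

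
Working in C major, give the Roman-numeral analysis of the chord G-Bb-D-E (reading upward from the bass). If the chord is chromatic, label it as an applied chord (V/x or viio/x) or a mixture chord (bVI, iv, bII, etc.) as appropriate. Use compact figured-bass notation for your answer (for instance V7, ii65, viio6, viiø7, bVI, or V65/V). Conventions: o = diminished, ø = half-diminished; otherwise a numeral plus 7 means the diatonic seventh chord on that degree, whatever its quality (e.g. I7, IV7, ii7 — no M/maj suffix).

viiø65/IV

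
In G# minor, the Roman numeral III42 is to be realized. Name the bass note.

III in G# minor has root B; the chord is B-D#-F#-A#.
The figure 42 means third inversion — the seventh is in the bass.

A#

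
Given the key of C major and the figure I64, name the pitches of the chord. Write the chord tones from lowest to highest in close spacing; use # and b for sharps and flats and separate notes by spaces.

In C major, the first degree is C, and the diatonic chord built there is a major triad.
Stacking thirds from C gives C-E-G.
The figured bass 64 indicates second inversion, placing the fifth (G) in the bass: G-C-E.

G C E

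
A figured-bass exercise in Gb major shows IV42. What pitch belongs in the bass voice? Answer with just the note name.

Bb

IV in Gb major has root Cb; the chord is Cb-Eb-Gb-Bb.
The figure 42 means third inversion — the seventh is in the bass.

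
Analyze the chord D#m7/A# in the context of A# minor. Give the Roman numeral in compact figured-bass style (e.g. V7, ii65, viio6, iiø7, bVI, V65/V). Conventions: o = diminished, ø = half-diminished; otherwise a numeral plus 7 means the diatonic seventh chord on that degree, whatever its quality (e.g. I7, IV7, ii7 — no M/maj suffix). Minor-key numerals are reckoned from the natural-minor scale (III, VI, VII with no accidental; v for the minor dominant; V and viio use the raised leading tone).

iv43

Stacked in thirds the chord is D#-F#-A#-C#: a minor seventh chord on D#.
In A# minor, D# is the subdominant; the diatonic minor seventh chord there is iv7.
With A# in the bass the chord is in second inversion, so the figured bass is 43.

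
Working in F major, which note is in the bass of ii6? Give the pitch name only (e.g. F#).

ii in F major has root G; the chord is G-Bb-D.
The figure 6 means first inversion — the third is in the bass.

Bb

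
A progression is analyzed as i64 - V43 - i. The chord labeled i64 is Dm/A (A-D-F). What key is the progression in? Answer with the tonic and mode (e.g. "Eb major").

D minor

The chord Dm/A is a minor triad rooted on D; its label is i64.
If D is scale degree 1 and the mode makes that degree carry a minor triad, the tonic is D and the mode is minor.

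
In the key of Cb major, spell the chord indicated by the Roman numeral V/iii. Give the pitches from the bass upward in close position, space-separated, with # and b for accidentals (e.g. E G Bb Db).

Bb D F

V/iii is a secondary dominant — the dominant triad of iii. iii in Cb major is Eb, so the applied chord's root is Bb, a perfect fifth above.
Building a major triad on Bb gives Bb-D-F.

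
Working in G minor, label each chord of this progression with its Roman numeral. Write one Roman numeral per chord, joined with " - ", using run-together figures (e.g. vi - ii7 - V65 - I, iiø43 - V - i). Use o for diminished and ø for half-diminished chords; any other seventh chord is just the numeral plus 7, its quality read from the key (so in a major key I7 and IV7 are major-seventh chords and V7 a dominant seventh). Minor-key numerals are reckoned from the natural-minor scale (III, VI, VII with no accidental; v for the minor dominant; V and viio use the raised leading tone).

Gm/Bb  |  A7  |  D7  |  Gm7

Gm/Bb: root G is the tonic; minor triad there is i6.
A7: chromatic; A is V of V, so V7/V.
D7: dominant seventh chord on D = scale degree 5 → V7.
Gm7: minor seventh chord on G = scale degree 1 → i7.

i6 - V7/V - V7 - i7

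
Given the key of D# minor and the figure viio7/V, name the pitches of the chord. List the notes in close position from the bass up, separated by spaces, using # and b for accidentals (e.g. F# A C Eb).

The slash marks an applied leading-tone chord: viio of V. In D# minor, V is A#, so the leading tone to it is G##, a half step below.
Building a fully diminished seventh chord on G## gives G##-B#-D#-F#.

G## B# D# F#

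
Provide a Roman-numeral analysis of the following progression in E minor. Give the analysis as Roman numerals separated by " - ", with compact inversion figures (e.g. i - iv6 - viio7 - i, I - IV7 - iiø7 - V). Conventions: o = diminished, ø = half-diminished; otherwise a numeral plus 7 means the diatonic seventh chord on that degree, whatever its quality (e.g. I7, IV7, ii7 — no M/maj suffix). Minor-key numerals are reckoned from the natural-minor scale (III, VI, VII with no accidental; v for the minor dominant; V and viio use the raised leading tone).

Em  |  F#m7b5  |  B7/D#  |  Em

i - iiø7 - V65 - i

Em: minor triad on E = scale degree 1 → i.
F#m7b5: half-diminished seventh chord on F# = scale degree 2 → iiø7.
B7/D# has root B, degree 5 in E minor, so V65.
Em: minor triad on E = scale degree 1 → i.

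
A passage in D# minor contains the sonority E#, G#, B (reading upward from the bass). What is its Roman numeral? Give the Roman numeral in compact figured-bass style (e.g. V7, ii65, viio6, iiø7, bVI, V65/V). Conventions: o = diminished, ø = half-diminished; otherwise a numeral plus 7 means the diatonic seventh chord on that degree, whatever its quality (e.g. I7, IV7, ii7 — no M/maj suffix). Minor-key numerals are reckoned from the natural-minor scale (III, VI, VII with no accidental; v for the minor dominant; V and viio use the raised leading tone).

The pitches E#-G#-B form a diminished triad rooted on E#.
In D# minor, E# is the supertonic; the diatonic diminished triad there is iio.

iio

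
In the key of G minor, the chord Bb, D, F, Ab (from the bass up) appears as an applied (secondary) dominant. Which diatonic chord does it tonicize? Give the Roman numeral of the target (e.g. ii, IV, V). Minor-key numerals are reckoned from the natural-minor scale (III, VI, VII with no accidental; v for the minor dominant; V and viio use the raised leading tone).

VI

The chord is a dominant seventh chord on Bb.
A dominant resolves down a perfect fifth: Bb → Eb. In G minor, Eb is scale degree 6, i.e. VI.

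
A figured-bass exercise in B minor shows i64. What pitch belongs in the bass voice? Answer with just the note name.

i in B minor has root B; the chord is B-D-F#.
The figure 64 means second inversion — the fifth is in the bass.

F#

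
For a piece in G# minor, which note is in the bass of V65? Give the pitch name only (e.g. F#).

V in G# minor has root D#; the chord is D#-F##-A#-C#.
The figure 65 means first inversion — the third is in the bass.

F##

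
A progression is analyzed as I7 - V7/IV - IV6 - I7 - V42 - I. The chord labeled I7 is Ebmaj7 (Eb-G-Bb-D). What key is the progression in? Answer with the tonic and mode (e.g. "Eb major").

I7 is given as Eb-G-Bb-D — a major seventh chord with root Eb.
If Eb is scale degree 1 and the mode makes that degree carry a major seventh chord, the tonic is Eb and the mode is major.

Eb major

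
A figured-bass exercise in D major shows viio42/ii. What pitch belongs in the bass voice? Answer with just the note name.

The applied chord viio42/ii is rooted on D#: D#-F#-A-C.
The figure 42 means third inversion — the seventh is in the bass.

C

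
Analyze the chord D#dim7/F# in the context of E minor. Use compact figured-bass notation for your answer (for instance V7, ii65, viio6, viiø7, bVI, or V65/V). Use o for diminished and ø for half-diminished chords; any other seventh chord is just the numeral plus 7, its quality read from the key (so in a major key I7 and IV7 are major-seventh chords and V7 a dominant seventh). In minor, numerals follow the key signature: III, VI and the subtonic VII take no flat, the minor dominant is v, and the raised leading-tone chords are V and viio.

The pitches D#-F#-A-C form a fully diminished seventh chord rooted on D#.
D# is scale degree 7 in E minor, and a fully diminished seventh chord on that degree is written viio7.
With F# in the bass the chord is in first inversion, so the figured bass is 65.

viio65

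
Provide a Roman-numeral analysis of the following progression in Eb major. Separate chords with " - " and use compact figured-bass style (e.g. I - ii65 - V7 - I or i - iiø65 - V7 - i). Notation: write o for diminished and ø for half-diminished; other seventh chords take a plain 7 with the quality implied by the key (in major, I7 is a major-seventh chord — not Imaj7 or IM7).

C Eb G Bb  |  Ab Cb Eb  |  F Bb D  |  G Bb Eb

vi7 - iv - V64 - I6

C-Eb-G-Bb has root C, degree 6 in Eb major, so vi7.
Ab-Cb-Eb is non-diatonic — iv, a mixture chord from Eb minor.
F-Bb-D: major triad on Bb = scale degree 5 → V64.
G-Bb-Eb has root Eb, degree 1 in Eb major, so I6.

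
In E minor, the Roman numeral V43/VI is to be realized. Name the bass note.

D

The applied chord V43/VI is rooted on G: G-B-D-F.
The figure 43 means second inversion — the fifth is in the bass.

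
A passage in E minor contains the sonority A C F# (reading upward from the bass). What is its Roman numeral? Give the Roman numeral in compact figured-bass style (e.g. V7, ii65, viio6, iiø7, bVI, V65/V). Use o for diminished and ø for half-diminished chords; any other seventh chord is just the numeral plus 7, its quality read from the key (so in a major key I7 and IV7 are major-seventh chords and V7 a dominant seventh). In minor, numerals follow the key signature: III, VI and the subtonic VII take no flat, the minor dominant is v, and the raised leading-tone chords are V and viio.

Stacked in thirds the chord is F#-A-C: a diminished triad on F#.
In E minor, F# is the supertonic; the diatonic diminished triad there is iio.
With A in the bass the chord is in first inversion, so the figured bass is 6.

iio6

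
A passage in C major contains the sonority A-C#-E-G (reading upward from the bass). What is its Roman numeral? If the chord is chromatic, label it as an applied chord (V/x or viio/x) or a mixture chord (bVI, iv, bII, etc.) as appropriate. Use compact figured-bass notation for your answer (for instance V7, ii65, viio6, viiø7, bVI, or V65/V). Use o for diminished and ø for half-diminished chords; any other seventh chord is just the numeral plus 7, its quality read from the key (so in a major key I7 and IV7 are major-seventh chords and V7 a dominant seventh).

V7/ii

Stacked in thirds the chord is A-C#-E-G: a dominant seventh chord on A.
A is not a diatonic chord root with this quality in C major, but it lies a perfect fifth above D (ii), so the chord functions as an applied dominant of ii.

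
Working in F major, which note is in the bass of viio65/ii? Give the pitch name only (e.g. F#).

The applied chord viio65/ii is rooted on F#: F#-A-C-Eb.
The figure 65 means first inversion — the third is in the bass.

A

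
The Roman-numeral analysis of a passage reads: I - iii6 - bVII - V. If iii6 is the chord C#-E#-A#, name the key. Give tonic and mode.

F# major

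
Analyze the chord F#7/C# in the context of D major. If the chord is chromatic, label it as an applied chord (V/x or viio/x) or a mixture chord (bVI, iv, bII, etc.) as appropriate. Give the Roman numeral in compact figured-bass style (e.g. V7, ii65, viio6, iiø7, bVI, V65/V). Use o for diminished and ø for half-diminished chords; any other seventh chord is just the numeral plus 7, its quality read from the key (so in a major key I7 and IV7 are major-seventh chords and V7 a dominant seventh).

V43/vi

The pitches F#-A#-C#-E form a dominant seventh chord rooted on F#.
F# is not a diatonic chord root with this quality in D major, but it lies a perfect fifth above B (vi), so the chord functions as an applied dominant of vi.
With C# in the bass the chord is in second inversion, so the figured bass is 43.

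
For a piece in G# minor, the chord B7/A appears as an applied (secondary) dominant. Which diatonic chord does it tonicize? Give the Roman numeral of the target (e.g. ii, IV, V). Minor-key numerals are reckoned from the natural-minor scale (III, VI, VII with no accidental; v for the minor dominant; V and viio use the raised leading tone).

VI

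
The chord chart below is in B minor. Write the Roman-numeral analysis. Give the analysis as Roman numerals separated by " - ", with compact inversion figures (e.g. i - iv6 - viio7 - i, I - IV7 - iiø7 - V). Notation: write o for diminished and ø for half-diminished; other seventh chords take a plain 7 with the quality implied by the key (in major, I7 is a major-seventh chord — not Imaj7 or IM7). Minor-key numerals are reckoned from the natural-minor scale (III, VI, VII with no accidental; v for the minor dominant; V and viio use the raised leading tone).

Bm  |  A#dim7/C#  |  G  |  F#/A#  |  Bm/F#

i - viio65 - VI - V6 - i64

Bm: root B is the tonic; minor triad there is i.
A#dim7/C#: fully diminished seventh chord on A# = scale degree 7 → viio65.
G: major triad on G = scale degree 6 → VI.
F#/A#: root F# is the dominant; major triad there is V6.
Bm/F#: root B is the tonic; minor triad there is i64.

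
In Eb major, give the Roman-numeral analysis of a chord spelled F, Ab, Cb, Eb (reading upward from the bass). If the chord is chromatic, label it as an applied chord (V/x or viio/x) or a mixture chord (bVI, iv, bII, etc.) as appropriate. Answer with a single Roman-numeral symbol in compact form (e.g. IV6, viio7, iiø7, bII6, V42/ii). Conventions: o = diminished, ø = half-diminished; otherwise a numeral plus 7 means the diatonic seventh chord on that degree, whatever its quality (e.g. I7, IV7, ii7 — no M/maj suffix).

Stacked in thirds the chord is F-Ab-Cb-Eb: a half-diminished seventh chord on F.
F is the second degree of Eb major. This is the half-diminished supertonic seventh, borrowed from the parallel minor.

iiø7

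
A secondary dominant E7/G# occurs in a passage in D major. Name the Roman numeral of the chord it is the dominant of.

The chord is a dominant seventh chord on E.
A dominant resolves down a perfect fifth: E → A. In D major, A is scale degree 5, i.e. V.

V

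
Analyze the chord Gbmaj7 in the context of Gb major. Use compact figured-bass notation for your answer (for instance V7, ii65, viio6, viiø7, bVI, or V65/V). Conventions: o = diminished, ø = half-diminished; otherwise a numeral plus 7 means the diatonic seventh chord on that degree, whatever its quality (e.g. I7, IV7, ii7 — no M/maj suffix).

I7

The pitches Gb-Bb-Db-F form a major seventh chord rooted on Gb.
Gb is scale degree 1 in Gb major, and a major seventh chord on that degree is written I7.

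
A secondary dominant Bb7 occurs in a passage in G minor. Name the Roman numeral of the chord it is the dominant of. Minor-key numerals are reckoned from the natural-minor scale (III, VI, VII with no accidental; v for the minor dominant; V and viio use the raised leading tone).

The chord is a dominant seventh chord on Bb.
A dominant resolves down a perfect fifth: Bb → Eb. In G minor, Eb is scale degree 6, i.e. VI.

VI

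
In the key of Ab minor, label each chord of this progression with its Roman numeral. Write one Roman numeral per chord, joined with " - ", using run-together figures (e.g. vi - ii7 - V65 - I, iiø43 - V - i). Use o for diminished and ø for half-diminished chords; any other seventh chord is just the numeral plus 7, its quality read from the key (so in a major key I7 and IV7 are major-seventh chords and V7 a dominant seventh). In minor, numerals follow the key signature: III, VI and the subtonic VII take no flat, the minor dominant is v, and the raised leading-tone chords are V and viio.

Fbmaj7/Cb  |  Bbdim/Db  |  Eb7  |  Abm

Fbmaj7/Cb: major seventh chord on Fb = scale degree 6 → VI43.
Bbdim/Db: diminished triad on Bb = scale degree 2 → iio6.
Eb7: root Eb is the dominant; dominant seventh chord there is V7.
Abm: minor triad on Ab = scale degree 1 → i.

VI43 - iio6 - V7 - i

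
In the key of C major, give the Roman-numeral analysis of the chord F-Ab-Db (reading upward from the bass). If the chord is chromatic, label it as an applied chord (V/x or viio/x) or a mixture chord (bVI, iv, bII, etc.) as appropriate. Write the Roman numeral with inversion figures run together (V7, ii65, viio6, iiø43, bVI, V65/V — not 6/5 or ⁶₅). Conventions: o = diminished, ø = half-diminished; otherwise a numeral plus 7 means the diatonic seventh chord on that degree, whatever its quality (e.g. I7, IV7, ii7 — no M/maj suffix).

Stacked in thirds the chord is Db-F-Ab: a major triad on Db.
Db is the lowered second degree of C major (diatonic 2 would be D). This is the Neapolitan sixth — a major triad on the lowered second degree, here in its customary first inversion.
With F in the bass the chord is in first inversion, so the figured bass is 6.

bII6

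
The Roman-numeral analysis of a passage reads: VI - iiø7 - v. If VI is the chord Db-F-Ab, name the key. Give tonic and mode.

F minor

VI is given as Db-F-Ab — a major triad with root Db.
VI on Db implies Db is the submediant; that puts the tonic at F, and the uppercase numeral fits minor mode.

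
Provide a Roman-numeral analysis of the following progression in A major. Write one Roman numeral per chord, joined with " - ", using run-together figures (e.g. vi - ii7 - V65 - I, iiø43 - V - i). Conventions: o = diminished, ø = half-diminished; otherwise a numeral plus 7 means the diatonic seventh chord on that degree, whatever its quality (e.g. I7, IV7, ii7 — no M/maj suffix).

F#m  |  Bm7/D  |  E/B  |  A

F#m has root F#, degree 6 in A major, so vi.
Bm7/D: root B is the supertonic; minor seventh chord there is ii65.
E/B: major triad on E = scale degree 5 → V64.
A: root A is the tonic; major triad there is I.

vi - ii65 - V64 - I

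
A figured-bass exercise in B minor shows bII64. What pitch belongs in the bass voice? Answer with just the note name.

bII in B minor has root C; the chord is C-E-G.
The figure 64 means second inversion — the fifth is in the bass.

G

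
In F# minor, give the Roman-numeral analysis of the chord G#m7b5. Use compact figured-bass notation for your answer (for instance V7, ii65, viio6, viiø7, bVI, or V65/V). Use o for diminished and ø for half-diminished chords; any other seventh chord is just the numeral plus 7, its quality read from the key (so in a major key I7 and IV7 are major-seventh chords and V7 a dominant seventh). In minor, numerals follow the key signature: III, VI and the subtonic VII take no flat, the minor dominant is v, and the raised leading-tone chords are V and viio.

iiø7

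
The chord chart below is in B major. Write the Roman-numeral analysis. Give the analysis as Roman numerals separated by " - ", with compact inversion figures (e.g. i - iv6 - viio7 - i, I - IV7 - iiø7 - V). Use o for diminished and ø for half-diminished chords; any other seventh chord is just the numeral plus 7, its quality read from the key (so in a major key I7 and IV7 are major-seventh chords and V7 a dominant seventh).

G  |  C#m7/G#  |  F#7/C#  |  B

G is non-diatonic — bVI, a mixture chord from B minor.
C#m7/G# has root C#, degree 2 in B major, so ii43.
F#7/C#: dominant seventh chord on F# = scale degree 5 → V43.
B: root B is the tonic; major triad there is I.

bVI - ii43 - V43 - I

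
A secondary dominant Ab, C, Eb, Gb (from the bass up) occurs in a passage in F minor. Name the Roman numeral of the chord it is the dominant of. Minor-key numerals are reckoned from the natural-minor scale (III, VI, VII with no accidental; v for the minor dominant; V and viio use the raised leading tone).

The chord is a dominant seventh chord on Ab.
A dominant resolves down a perfect fifth: Ab → Db. In F minor, Db is scale degree 6, i.e. VI.

VI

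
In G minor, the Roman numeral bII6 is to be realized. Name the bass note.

C

bII in G minor has root Ab; the chord is Ab-C-Eb.
The figure 6 means first inversion — the third is in the bass.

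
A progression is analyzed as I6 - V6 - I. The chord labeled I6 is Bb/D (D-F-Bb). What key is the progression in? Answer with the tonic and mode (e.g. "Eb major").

I6 is given as D-F-Bb — a major triad with root Bb.
If Bb is scale degree 1 and the mode makes that degree carry a major triad, the tonic is Bb and the mode is major.

Bb major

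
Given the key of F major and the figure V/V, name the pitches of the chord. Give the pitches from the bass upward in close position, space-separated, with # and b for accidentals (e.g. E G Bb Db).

G B D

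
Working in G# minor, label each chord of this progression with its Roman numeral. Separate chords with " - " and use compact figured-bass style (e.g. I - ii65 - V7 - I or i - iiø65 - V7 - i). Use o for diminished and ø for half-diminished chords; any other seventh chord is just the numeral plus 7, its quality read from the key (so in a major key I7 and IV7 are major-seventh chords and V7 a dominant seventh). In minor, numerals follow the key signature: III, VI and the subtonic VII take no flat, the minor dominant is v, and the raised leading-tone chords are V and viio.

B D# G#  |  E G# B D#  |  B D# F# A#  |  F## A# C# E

B-D#-G#: minor triad on G# = scale degree 1 → i6.
E-G#-B-D#: major seventh chord on E = scale degree 6 → VI7.
B-D#-F#-A#: root B is the mediant; major seventh chord there is III7.
F##-A#-C#-E has root F##, degree 7 in G# minor, so viio7.

i6 - VI7 - III7 - viio7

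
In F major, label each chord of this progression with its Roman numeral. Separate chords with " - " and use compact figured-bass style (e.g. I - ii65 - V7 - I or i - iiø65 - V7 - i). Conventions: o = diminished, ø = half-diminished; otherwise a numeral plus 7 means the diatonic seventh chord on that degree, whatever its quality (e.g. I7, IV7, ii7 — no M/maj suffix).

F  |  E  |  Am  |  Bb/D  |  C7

I - V/iii - iii - IV6 - V7

F has root F, degree 1 in F major, so I.
E: chromatic; E is V of iii, so V/iii.
Am: root A is the mediant; minor triad there is iii.
Bb/D: root Bb is the subdominant; major triad there is IV6.
C7: dominant seventh chord on C = scale degree 5 → V7.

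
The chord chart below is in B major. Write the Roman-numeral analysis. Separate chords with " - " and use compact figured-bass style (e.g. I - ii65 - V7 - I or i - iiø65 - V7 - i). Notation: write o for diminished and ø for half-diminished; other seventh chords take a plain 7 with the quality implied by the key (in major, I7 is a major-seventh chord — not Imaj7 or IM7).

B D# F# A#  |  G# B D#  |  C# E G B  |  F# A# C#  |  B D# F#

B-D#-F#-A# has root B, degree 1 in B major, so I7.
G#-B-D#: root G# is the submediant; minor triad there is vi.
C#-E-G-B: C# with this quality isn't in the key; it's iiø7, borrowed from the parallel minor.
F#-A#-C# has root F#, degree 5 in B major, so V.
B-D#-F#: major triad on B = scale degree 1 → I.

I7 - vi - iiø7 - V - I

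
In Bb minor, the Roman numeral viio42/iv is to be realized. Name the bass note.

The applied chord viio42/iv is rooted on D: D-F-Ab-Cb.
The figure 42 means third inversion — the seventh is in the bass.

Cb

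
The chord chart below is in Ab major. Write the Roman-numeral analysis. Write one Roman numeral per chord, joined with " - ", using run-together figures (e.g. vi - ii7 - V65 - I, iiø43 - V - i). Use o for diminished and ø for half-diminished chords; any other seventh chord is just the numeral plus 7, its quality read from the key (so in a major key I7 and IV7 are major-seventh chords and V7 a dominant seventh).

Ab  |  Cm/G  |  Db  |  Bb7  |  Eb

Ab has root Ab, degree 1 in Ab major, so I.
Cm/G has root C, degree 3 in Ab major, so iii64.
Db has root Db, degree 4 in Ab major, so IV.
Bb7: a dominant seventh chord on Bb, the applied dominant of V → V7/V.
Eb: major triad on Eb = scale degree 5 → V.

I - iii64 - IV - V7/V - V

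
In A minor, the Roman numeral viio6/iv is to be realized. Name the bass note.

The applied chord viio6/iv is rooted on C#: C#-E-G.
The figure 6 means first inversion — the third is in the bass.

E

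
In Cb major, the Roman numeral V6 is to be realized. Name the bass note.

Bb

V in Cb major has root Gb; the chord is Gb-Bb-Db.
The figure 6 means first inversion — the third is in the bass.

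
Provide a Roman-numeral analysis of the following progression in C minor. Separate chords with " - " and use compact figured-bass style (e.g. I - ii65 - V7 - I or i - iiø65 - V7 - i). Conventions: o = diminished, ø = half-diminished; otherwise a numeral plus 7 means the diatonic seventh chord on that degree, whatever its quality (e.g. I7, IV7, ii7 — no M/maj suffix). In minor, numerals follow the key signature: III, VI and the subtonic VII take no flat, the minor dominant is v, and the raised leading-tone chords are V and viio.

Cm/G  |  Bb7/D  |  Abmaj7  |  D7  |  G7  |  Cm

i64 - VII65 - VI7 - V7/V - V7 - i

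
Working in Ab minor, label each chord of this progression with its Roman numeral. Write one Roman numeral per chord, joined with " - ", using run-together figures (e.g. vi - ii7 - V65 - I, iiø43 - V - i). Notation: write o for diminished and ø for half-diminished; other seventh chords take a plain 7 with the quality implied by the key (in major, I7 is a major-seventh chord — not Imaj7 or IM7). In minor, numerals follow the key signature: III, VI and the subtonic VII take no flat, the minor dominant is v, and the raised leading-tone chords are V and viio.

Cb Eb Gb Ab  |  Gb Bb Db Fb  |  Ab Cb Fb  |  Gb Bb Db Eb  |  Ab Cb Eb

Cb-Eb-Gb-Ab has root Ab, degree 1 in Ab minor, so i65.
Gb-Bb-Db-Fb: dominant seventh chord on Gb = scale degree 7 → VII7.
Ab-Cb-Fb: root Fb is the submediant; major triad there is VI6.
Gb-Bb-Db-Eb: root Eb is the dominant; minor seventh chord there is v65.
Ab-Cb-Eb: minor triad on Ab = scale degree 1 → i.

i65 - VII7 - VI6 - v65 - i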